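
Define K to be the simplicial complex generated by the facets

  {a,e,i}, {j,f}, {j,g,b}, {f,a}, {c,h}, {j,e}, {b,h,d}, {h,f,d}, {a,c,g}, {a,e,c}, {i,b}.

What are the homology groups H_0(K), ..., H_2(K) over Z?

H_0 = Z,  H_1 = Z^5,  H_2 = 0.

Take the total order a < b < c < d < e < f < g < h < i < j on the vertex set. Then K (dimension 2) consists of the simplices:

  0-simplices (10): a, b, c, d, e, f, g, h, i, j
  1-simplices (20): ac, ae, af, ag, ai, bd, bg, bh, bi, bj, ce, cg, ch, df, dh, ei, ej, fh, fj, gj
  2-simplices (6): ace, acg, aei, bdh, bgj, dfh

so the chain groups are C_0 ≅ Z^10, C_1 ≅ Z^20, C_2 ≅ Z^6.

∂_1: C_1 → C_0 maps an edge to its endpoints' difference, ∂[p,q] = q − p.
This gives a 10×20 integer matrix of rank 9; reducing to Smith normal form yields diagonal entries (1,1,1,1,1,1,1,1,1).

∂_2: C_2 → C_1 maps a triangle to the signed sum of its edges. For instance
  ∂acg = cg − ag + ac,
  ∂dfh = fh − dh + df.
The resulting 20×6 matrix has rank 6, and its Smith normal form has invariant factors (1,1,1,1,1,1).

From H_k ≅ ker(∂_k) / im(∂_{k+1}) we obtain:

  H_0: rank C_0 − rank ∂_1 = 10 − 9 = 1, and the invariant factors of ∂_1 are all 1, so H_0 = Z.
  H_1: rank ker ∂_1 − rank ∂_2 = (20 − 9) − 6 = 5, and the invariant factors of ∂_2 are all 1, so H_1 = Z^5.
  H_2: rank ker ∂_2 − rank ∂_3 = (6 − 6) − 0 = 0, and there is no ∂_3, so H_2 = 0.

As a check, the Euler characteristic is 10 − 20 + 6 = -4, which agrees with 1 − 5 + 0 = -4.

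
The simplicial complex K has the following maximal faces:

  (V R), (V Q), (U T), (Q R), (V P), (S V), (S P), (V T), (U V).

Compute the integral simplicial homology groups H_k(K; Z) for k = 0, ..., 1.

K has 7 vertices, 9 edges.
rank ∂_0 = 0, rank ∂_1 = 6 ⇒ b_0 = 7 − 0 − 6 = 1; all invariant factors of ∂_1 are 1 so no torsion. So H_0 = Z.
rank ∂_1 = 6, rank ∂_2 = 0 ⇒ b_1 = 9 − 6 − 0 = 3. So H_1 = Z^3.

H_0 ≅ Z,  H_1 ≅ Z^3.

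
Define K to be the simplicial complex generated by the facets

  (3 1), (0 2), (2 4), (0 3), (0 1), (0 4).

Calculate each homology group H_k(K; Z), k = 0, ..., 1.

Order the vertices as 0 < 1 < 2 < 3 < 4. Listing each simplex with vertices in this order, K has dimension 1 with simplices:

  0-simplices (5): [0], [1], [2], [3], [4]
  1-simplices (6): [0,1], [0,2], [0,3], [0,4], [1,3], [2,4]

so the chain groups are C_0 ≅ Z^5, C_1 ≅ Z^6.

The boundary map ∂_1: C_1 → C_0 maps an edge to its endpoints' difference, ∂[p,q] = q − p.
The 5×6 boundary matrix has rank 4 and Smith normal form diag(1,1,1,1).

Reading off H_k = ker ∂_k / im ∂_{k+1}:

  H_0: rank C_0 − rank ∂_1 = 5 − 4 = 1, and the invariant factors of ∂_1 are all 1, so H_0 ≅ Z.
  H_1: rank ker ∂_1 − rank ∂_2 = (6 − 4) − 0 = 2, and there is no ∂_2, so H_1 ≅ Z^2.

As a check, the Euler characteristic is 5 − 6 = -1, which agrees with 1 − 2 = -1.

H_0 ≅ Z,  H_1 ≅ Z^2.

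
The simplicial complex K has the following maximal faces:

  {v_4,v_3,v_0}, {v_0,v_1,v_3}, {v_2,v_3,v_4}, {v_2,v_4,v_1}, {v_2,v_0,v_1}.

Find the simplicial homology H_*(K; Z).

Take the total order v_0 < v_1 < v_2 < v_3 < v_4 on the vertex set. Then K (dimension 2) consists of the simplices:

  0-simplices (5): [v_0], [v_1], [v_2], [v_3], [v_4]
  1-simplices (10): [v_0,v_1], [v_0,v_2], [v_0,v_3], [v_0,v_4], [v_1,v_2], [v_1,v_3], [v_1,v_4], [v_2,v_3], [v_2,v_4], [v_3,v_4]
  2-simplices (5): [v_0,v_1,v_2], [v_0,v_1,v_3], [v_0,v_3,v_4], [v_1,v_2,v_4], [v_2,v_3,v_4]

giving chain groups C_0 ≅ Z^5, C_1 ≅ Z^10, C_2 ≅ Z^5.

Boundary ∂_1: C_1 → C_0 sends each edge [p,q] (with p < q) to q − p. For instance
  ∂[v_0,v_4] = [v_4] − [v_0].
The resulting 5×10 matrix has rank 4, and its Smith normal form has invariant factors (1,1,1,1).

∂_2: C_2 → C_1 sends each 2-simplex [p,q,r] to [q,r] − [p,r] + [p,q]. For instance
  ∂[v_1,v_2,v_4] = [v_2,v_4] − [v_1,v_4] + [v_1,v_2],
  ∂[v_0,v_1,v_3] = [v_1,v_3] − [v_0,v_3] + [v_0,v_1].
As a 10×5 matrix over Z this has rank 5, with invariant factors (1,1,1,1,1).

Now H_k = ker ∂_k / im ∂_{k+1}, so:

  H_0: rank C_0 − rank ∂_1 = 5 − 4 = 1, and the invariant factors of ∂_1 are all 1, so H_0 = Z.
  H_1: rank ker ∂_1 − rank ∂_2 = (10 − 4) − 5 = 1, and the invariant factors of ∂_2 are all 1, so H_1 = Z.
  H_2: rank ker ∂_2 − rank ∂_3 = (5 − 5) − 0 = 0, and there is no ∂_3, so H_2 = 0.

(K is a triangulation of the Möbius band.)

H_0 ≅ Z,  H_1 ≅ Z,  H_2 = 0.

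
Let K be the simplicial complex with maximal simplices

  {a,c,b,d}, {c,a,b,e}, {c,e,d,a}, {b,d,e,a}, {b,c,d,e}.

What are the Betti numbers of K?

b_0 = 1, b_1 = 0, b_2 = 0, b_3 = 1.

Take the total order a < b < c < d < e on the vertex set. Then K (dimension 3) consists of the simplices:

  0-simplices (5): a, b, c, d, e
  1-simplices (10): ab, ac, ad, ae, bc, bd, be, cd, ce, de
  2-simplices (10): abc, abd, abe, acd, ace, ade, bcd, bce, bde, cde
  3-simplices (5): abcd, abce, abde, acde, bcde

Hence C_0 ≅ Z^5, C_1 ≅ Z^10, C_2 ≅ Z^10, C_3 ≅ Z^5.

Boundary ∂_1: C_1 → C_0 is given by ∂[p,q] = [q] − [p].
As a 5×10 matrix over Z this has rank 4, with invariant factors (1,1,1,1).

∂_2: C_2 → C_1 sends each 2-simplex [p,q,r] to [q,r] − [p,r] + [p,q]. For instance
  ∂abd = bd − ad + ab,
  ∂bde = de − be + bd.
The 10×10 boundary matrix has rank 6 and Smith normal form diag(1,1,1,1,1,1).

∂_3: C_3 → C_2 sends each 3-simplex σ to the alternating sum Σ_i (−1)^i (σ with its i-th vertex removed). For instance
  ∂abce = bce − ace + abe − abc,
  ∂abde = bde − ade + abe − abd.
This gives a 10×5 integer matrix of rank 4; reducing to Smith normal form yields diagonal entries (1,1,1,1).

Now H_k = ker ∂_k / im ∂_{k+1}, so:

  H_0: rank C_0 − rank ∂_1 = 5 − 4 = 1, and the invariant factors of ∂_1 are all 1, so H_0 = Z.
  H_1: rank ker ∂_1 − rank ∂_2 = (10 − 4) − 6 = 0, and the invariant factors of ∂_2 are all 1, so H_1 = 0.
  H_2: rank ker ∂_2 − rank ∂_3 = (10 − 6) − 4 = 0, and the invariant factors of ∂_3 are all 1, so H_2 = 0.
  H_3: rank ker ∂_3 − rank ∂_4 = (5 − 4) − 0 = 1, and there is no ∂_4, so H_3 = Z.

Hence the Betti numbers are b_0 = 1, b_1 = 0, b_2 = 0, b_3 = 1.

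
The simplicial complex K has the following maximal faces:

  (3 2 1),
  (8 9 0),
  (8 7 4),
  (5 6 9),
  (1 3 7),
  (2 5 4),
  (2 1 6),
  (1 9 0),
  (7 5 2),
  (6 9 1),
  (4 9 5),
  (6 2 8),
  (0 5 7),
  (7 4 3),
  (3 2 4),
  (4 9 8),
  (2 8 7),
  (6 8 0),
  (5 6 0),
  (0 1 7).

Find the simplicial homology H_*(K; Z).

We work with the vertex ordering 0 < 1 < 2 < 3 < 4 < 5 < 6 < 7 < 8 < 9. The simplices of K, each written with vertices in increasing order, are:

  0-simplices (10): [0], [1], [2], [3], [4], [5], [6], [7], [8], [9]
  1-simplices (30): (30 of them)
  2-simplices (20): (20 of them)

giving chain groups C_0 ≅ Z^10, C_1 ≅ Z^30, C_2 ≅ Z^20.

The boundary map ∂_1: C_1 → C_0 maps an edge to its endpoints' difference, ∂[p,q] = q − p.
The resulting 10×30 matrix has rank 9, and its Smith normal form has invariant factors (1,1,1,1,1,1,1,1,1).

The boundary map ∂_2: C_2 → C_1 acts by ∂[p,q,r] = [q,r] − [p,r] + [p,q]. For instance
  ∂[2,7,8] = [7,8] − [2,8] + [2,7],
  ∂[0,1,7] = [1,7] − [0,7] + [0,1].
The 30×20 boundary matrix has rank 20 and Smith normal form diag(1,1,1,1,1,1,1,1,1,1,1,1,1,1,1,1,1,1,1,2).

Reading off H_k = ker ∂_k / im ∂_{k+1}:

  H_0: rank C_0 − rank ∂_1 = 10 − 9 = 1, and the invariant factors of ∂_1 are all 1, so H_0 = Z.
  H_1: rank ker ∂_1 − rank ∂_2 = (30 − 9) − 20 = 1, and ∂_2 has invariant factor 2 > 1, so H_1 = Z ⊕ Z/2Z.
  H_2: rank ker ∂_2 − rank ∂_3 = (20 − 20) − 0 = 0, and there is no ∂_3, so H_2 = 0.

As a check, the Euler characteristic is 10 − 30 + 20 = 0, which agrees with 1 − 1 + 0 = 0.

H_0 = Z,  H_1 = Z ⊕ Z/2Z,  H_2 = 0.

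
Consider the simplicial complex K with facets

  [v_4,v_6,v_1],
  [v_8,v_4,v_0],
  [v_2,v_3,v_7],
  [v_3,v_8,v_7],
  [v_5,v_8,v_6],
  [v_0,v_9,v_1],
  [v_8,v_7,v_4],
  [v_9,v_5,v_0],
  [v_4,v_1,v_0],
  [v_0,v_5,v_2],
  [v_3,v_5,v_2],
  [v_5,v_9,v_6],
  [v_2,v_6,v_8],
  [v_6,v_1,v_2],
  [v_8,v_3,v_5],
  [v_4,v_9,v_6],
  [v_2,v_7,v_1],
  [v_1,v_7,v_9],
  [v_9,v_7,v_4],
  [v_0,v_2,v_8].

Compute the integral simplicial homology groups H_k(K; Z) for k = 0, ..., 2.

K has 10 vertices, 30 edges, 20 triangles.
rank ∂_0 = 0, rank ∂_1 = 9 ⇒ b_0 = 10 − 0 − 9 = 1; all invariant factors of ∂_1 are 1 so no torsion. So H_0 = Z.
rank ∂_1 = 9, rank ∂_2 = 20 ⇒ b_1 = 30 − 9 − 20 = 1; ∂_2 has invariant factor(s) [2] giving torsion. So H_1 = Z ⊕ Z_2.
rank ∂_2 = 20, rank ∂_3 = 0 ⇒ b_2 = 20 − 20 − 0 = 0. So H_2 = 0.

H_0 ≅ Z,  H_1 ≅ Z ⊕ Z_2,  H_2 = 0.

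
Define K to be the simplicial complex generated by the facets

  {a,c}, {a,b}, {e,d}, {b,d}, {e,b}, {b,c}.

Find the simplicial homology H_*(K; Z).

Order the vertices as a < b < c < d < e. Listing each simplex with vertices in this order, K has dimension 1 with simplices:

  0-simplices (5): a, b, c, d, e
  1-simplices (6): ab, ac, bc, bd, be, de

giving chain groups C_0 ≅ Z^5, C_1 ≅ Z^6.

The boundary map ∂_1: C_1 → C_0 maps an edge to its endpoints' difference, ∂[p,q] = q − p.
The resulting 5×6 matrix has rank 4, and its Smith normal form has invariant factors (1,1,1,1).

Reading off H_k = ker ∂_k / im ∂_{k+1}:

  H_0: rank C_0 − rank ∂_1 = 5 − 4 = 1, and the invariant factors of ∂_1 are all 1, so H_0 = Z.
  H_1: rank ker ∂_1 − rank ∂_2 = (6 − 4) − 0 = 2, and there is no ∂_2, so H_1 = Z^2.

As a check, the Euler characteristic is 5 − 6 = -1, which agrees with 1 − 2 = -1.
(K is a triangulation of a wedge of 2 circles.)

H_0 ≅ Z,  H_1 ≅ Z^2.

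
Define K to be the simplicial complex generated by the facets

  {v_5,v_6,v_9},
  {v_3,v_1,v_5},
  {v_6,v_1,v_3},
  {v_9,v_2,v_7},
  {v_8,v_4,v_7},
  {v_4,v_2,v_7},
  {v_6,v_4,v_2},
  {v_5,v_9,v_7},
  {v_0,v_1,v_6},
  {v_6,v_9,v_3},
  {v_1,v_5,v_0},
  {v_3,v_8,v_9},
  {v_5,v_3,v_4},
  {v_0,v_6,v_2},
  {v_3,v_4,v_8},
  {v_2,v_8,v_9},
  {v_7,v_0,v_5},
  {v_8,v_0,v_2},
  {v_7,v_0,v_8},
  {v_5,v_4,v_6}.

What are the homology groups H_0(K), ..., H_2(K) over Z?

H_0 ≅ Z,  H_1 ≅ Z × Z/2,  H_2 = 0.

Fix the vertex order v_0 < v_1 < v_2 < v_3 < v_4 < v_5 < v_6 < v_7 < v_8 < v_9 and write every simplex with vertices in increasing order. Then dim K = 2 and the simplices of K are:

  0-simplices (10): [v_0], [v_1], [v_2], [v_3], [v_4], [v_5], [v_6], [v_7], [v_8], [v_9]
  1-simplices (30): (30 of them)
  2-simplices (20): (20 of them)

giving chain groups C_0 ≅ Z^10, C_1 ≅ Z^30, C_2 ≅ Z^20.

∂_1: C_1 → C_0 sends each edge [p,q] (with p < q) to q − p. For instance
  ∂[v_2,v_8] = [v_8] − [v_2].
The 10×30 boundary matrix has rank 9 and Smith normal form diag(1,1,1,1,1,1,1,1,1).

∂_2: C_2 → C_1 maps a triangle to the signed sum of its edges. For instance
  ∂[v_1,v_3,v_5] = [v_3,v_5] − [v_1,v_5] + [v_1,v_3],
  ∂[v_4,v_7,v_8] = [v_7,v_8] − [v_4,v_8] + [v_4,v_7].
The 30×20 boundary matrix has rank 20 and Smith normal form diag(1,1,1,1,1,1,1,1,1,1,1,1,1,1,1,1,1,1,1,2).

Computing H_k = (kernel of ∂_k) / (image of ∂_{k+1}):

  H_0: rank C_0 − rank ∂_1 = 10 − 9 = 1, and the invariant factors of ∂_1 are all 1, so H_0 ≅ Z.
  H_1: rank ker ∂_1 − rank ∂_2 = (30 − 9) − 20 = 1, and ∂_2 has invariant factor 2 > 1, so H_1 ≅ Z × Z/2.
  H_2: rank ker ∂_2 − rank ∂_3 = (20 − 20) − 0 = 0, and there is no ∂_3, so H_2 ≅ 0.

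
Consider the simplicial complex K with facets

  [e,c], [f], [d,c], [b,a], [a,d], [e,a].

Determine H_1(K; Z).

H_1 ≅ Z.

Fix the vertex order a < b < c < d < e < f and write every simplex with vertices in increasing order. Then dim K = 1 and the simplices of K are:

  0-simplices (6): a, b, c, d, e, f
  1-simplices (5): ab, ad, ae, cd, ce

so the chain groups are C_0 ≅ Z^6, C_1 ≅ Z^5.

∂_1: C_1 → C_0 maps an edge to its endpoints' difference, ∂[p,q] = q − p.
This gives a 6×5 integer matrix of rank 4; reducing to Smith normal form yields diagonal entries (1,1,1,1).

Computing H_k = (kernel of ∂_k) / (image of ∂_{k+1}):

  H_1: rank ker ∂_1 − rank ∂_2 = (5 − 4) − 0 = 1, and there is no ∂_2, so H_1 ≅ Z.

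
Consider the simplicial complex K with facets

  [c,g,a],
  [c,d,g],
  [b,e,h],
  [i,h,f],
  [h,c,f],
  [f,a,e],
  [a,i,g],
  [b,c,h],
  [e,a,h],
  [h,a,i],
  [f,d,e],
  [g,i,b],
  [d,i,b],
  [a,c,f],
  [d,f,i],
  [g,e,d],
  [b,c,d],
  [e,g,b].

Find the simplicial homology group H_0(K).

Take the total order a < b < c < d < e < f < g < h < i on the vertex set. Then K (dimension 2) consists of the simplices:

  0-simplices (9): a, b, c, d, e, f, g, h, i
  1-simplices (27): ac, ae, af, ag, ah, ai, bc, bd, be, bg, bh, bi, cd, cf, cg, ch, de, df, dg, di, ef, eg, eh, fh, fi, gi, hi
  2-simplices (18): acf, acg, aef, aeh, agi, ahi, bcd, bch, bdi, beg, beh, bgi, cdg, cfh, def, deg, dfi, fhi

Hence C_0 ≅ Z^9, C_1 ≅ Z^27, C_2 ≅ Z^18.

∂_1: C_1 → C_0 is given by ∂[p,q] = [q] − [p]. For instance
  ∂eh = h − e.
As a 9×27 matrix over Z this has rank 8, with invariant factors (1,1,1,1,1,1,1,1).

Boundary ∂_2: C_2 → C_1 sends each 2-simplex [p,q,r] to [q,r] − [p,r] + [p,q]. For instance
  ∂ahi = hi − ai + ah,
  ∂cdg = dg − cg + cd.
The 27×18 boundary matrix has rank 18 and Smith normal form diag(1,1,1,1,1,1,1,1,1,1,1,1,1,1,1,1,1,2).

From H_k ≅ ker(∂_k) / im(∂_{k+1}) we obtain:

  H_0: rank C_0 − rank ∂_1 = 9 − 8 = 1, and the invariant factors of ∂_1 are all 1, so H_0 ≅ Z.

(K is a triangulation of the Klein bottle.)

H_0 = Z.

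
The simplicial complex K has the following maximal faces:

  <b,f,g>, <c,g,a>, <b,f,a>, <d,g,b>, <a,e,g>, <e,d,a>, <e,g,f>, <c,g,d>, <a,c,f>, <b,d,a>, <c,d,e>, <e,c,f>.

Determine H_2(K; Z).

We work with the vertex ordering a < b < c < d < e < f < g. The simplices of K, each written with vertices in increasing order, are:

  0-simplices (7): a, b, c, d, e, f, g
  1-simplices (18): ab, ac, ad, ae, af, ag, bd, bf, bg, cd, ce, cf, cg, de, dg, ef, eg, fg
  2-simplices (12): abd, abf, acf, acg, ade, aeg, bdg, bfg, cde, cdg, cef, efg

Hence C_0 ≅ Z^7, C_1 ≅ Z^18, C_2 ≅ Z^12.

∂_1: C_1 → C_0 maps an edge to its endpoints' difference, ∂[p,q] = q − p.
As a 7×18 matrix over Z this has rank 6, with invariant factors (1,1,1,1,1,1).

The boundary map ∂_2: C_2 → C_1 acts by ∂[p,q,r] = [q,r] − [p,r] + [p,q]. For instance
  ∂acf = cf − af + ac,
  ∂cdg = dg − cg + cd.
The 18×12 boundary matrix has rank 12 and Smith normal form diag(1,1,1,1,1,1,1,1,1,1,1,2).

Now H_k = ker ∂_k / im ∂_{k+1}, so:

  H_2: rank ker ∂_2 − rank ∂_3 = (12 − 12) − 0 = 0, and there is no ∂_3, so H_2 = 0.

H_2 = 0.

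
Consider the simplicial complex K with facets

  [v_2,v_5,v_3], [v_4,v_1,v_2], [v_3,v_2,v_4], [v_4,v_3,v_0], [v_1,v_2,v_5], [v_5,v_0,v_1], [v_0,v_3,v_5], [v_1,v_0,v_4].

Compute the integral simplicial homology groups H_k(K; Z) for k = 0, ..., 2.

Order the vertices as v_0 < v_1 < v_2 < v_3 < v_4 < v_5. Listing each simplex with vertices in this order, K has dimension 2 with simplices:

  0-simplices (6): [v_0], [v_1], [v_2], [v_3], [v_4], [v_5]
  1-simplices (12): [v_0,v_1], [v_0,v_3], [v_0,v_4], [v_0,v_5], [v_1,v_2], [v_1,v_4], [v_1,v_5], [v_2,v_3], [v_2,v_4], [v_2,v_5], [v_3,v_4], [v_3,v_5]
  2-simplices (8): [v_0,v_1,v_4], [v_0,v_1,v_5], [v_0,v_3,v_4], [v_0,v_3,v_5], [v_1,v_2,v_4], [v_1,v_2,v_5], [v_2,v_3,v_4], [v_2,v_3,v_5]

so the chain groups are C_0 ≅ Z^6, C_1 ≅ Z^12, C_2 ≅ Z^8.

The boundary map ∂_1: C_1 → C_0 is given by ∂[p,q] = [q] − [p]. For instance
  ∂[v_3,v_5] = [v_5] − [v_3].
This gives a 6×12 integer matrix of rank 5; reducing to Smith normal form yields diagonal entries (1,1,1,1,1).

Boundary ∂_2: C_2 → C_1 acts by ∂[p,q,r] = [q,r] − [p,r] + [p,q]. For instance
  ∂[v_1,v_2,v_4] = [v_2,v_4] − [v_1,v_4] + [v_1,v_2],
  ∂[v_0,v_3,v_5] = [v_3,v_5] − [v_0,v_5] + [v_0,v_3].
The resulting 12×8 matrix has rank 7, and its Smith normal form has invariant factors (1,1,1,1,1,1,1).

Now H_k = ker ∂_k / im ∂_{k+1}, so:

  H_0: rank C_0 − rank ∂_1 = 6 − 5 = 1, and the invariant factors of ∂_1 are all 1, so H_0 ≅ Z.
  H_1: rank ker ∂_1 − rank ∂_2 = (12 − 5) − 7 = 0, and the invariant factors of ∂_2 are all 1, so H_1 ≅ 0.
  H_2: rank ker ∂_2 − rank ∂_3 = (8 − 7) − 0 = 1, and there is no ∂_3, so H_2 ≅ Z.

As a check, the Euler characteristic is 6 − 12 + 8 = 2, which agrees with 1 − 0 + 1 = 2.

H_0 ≅ Z,  H_1 = 0,  H_2 ≅ Z.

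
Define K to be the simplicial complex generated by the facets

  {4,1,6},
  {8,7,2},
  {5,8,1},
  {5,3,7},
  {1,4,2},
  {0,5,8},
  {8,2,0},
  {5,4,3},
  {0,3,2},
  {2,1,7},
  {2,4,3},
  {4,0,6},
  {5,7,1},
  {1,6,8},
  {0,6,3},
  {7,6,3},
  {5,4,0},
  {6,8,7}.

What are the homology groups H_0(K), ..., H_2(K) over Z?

Fix the vertex order 0 < 1 < 2 < 3 < 4 < 5 < 6 < 7 < 8 and write every simplex with vertices in increasing order. Then dim K = 2 and the simplices of K are:

  0-simplices (9): [0], [1], [2], [3], [4], [5], [6], [7], [8]
  1-simplices (27): (27 of them)
  2-simplices (18): [0,2,3], [0,2,8], [0,3,6], [0,4,5], [0,4,6], [0,5,8], [1,2,4], [1,2,7], [1,4,6], [1,5,7], [1,5,8], [1,6,8], [2,3,4], [2,7,8], [3,4,5], [3,5,7], [3,6,7], [6,7,8]

Hence C_0 ≅ Z^9, C_1 ≅ Z^27, C_2 ≅ Z^18.

∂_1: C_1 → C_0 sends each edge [p,q] (with p < q) to q − p. For instance
  ∂[7,8] = [8] − [7].
This gives a 9×27 integer matrix of rank 8; reducing to Smith normal form yields diagonal entries (1,1,1,1,1,1,1,1).

Boundary ∂_2: C_2 → C_1 acts by ∂[p,q,r] = [q,r] − [p,r] + [p,q]. For instance
  ∂[3,4,5] = [4,5] − [3,5] + [3,4],
  ∂[0,2,3] = [2,3] − [0,3] + [0,2].
As a 27×18 matrix over Z this has rank 18, with invariant factors (1,1,1,1,1,1,1,1,1,1,1,1,1,1,1,1,1,2).

Reading off H_k = ker ∂_k / im ∂_{k+1}:

  H_0: rank C_0 − rank ∂_1 = 9 − 8 = 1, and the invariant factors of ∂_1 are all 1, so H_0 = Z.
  H_1: rank ker ∂_1 − rank ∂_2 = (27 − 8) − 18 = 1, and ∂_2 has invariant factor 2 > 1, so H_1 = Z ⊕ Z/2.
  H_2: rank ker ∂_2 − rank ∂_3 = (18 − 18) − 0 = 0, and there is no ∂_3, so H_2 = 0.

As a check, the Euler characteristic is 9 − 27 + 18 = 0, which agrees with 1 − 1 + 0 = 0.

H_0 ≅ Z,  H_1 ≅ Z ⊕ Z/2,  H_2 = 0.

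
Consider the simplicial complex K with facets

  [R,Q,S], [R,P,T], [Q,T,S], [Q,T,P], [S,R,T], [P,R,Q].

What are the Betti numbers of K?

b_0 = 1, b_1 = 0, b_2 = 1.

Take the total order P < Q < R < S < T on the vertex set. Then K (dimension 2) consists of the simplices:

  0-simplices (5): P, Q, R, S, T
  1-simplices (9): PQ, PR, PT, QR, QS, QT, RS, RT, ST
  2-simplices (6): PQR, PQT, PRT, QRS, QST, RST

giving chain groups C_0 ≅ Z^5, C_1 ≅ Z^9, C_2 ≅ Z^6.

Boundary ∂_1: C_1 → C_0 is given by ∂[p,q] = [q] − [p]. For instance
  ∂PQ = Q − P.
The resulting 5×9 matrix has rank 4, and its Smith normal form has invariant factors (1,1,1,1).

∂_2: C_2 → C_1 maps a triangle to the signed sum of its edges. For instance
  ∂QRS = RS − QS + QR,
  ∂QST = ST − QT + QS.
This gives a 9×6 integer matrix of rank 5; reducing to Smith normal form yields diagonal entries (1,1,1,1,1).

Now H_k = ker ∂_k / im ∂_{k+1}, so:

  H_0: rank C_0 − rank ∂_1 = 5 − 4 = 1, and the invariant factors of ∂_1 are all 1, so H_0 = Z.
  H_1: rank ker ∂_1 − rank ∂_2 = (9 − 4) − 5 = 0, and the invariant factors of ∂_2 are all 1, so H_1 = 0.
  H_2: rank ker ∂_2 − rank ∂_3 = (6 − 5) − 0 = 1, and there is no ∂_3, so H_2 = Z.

As a check, the Euler characteristic is 5 − 9 + 6 = 2, which agrees with 1 − 0 + 1 = 2.

Hence the Betti numbers are b_0 = 1, b_1 = 0, b_2 = 1.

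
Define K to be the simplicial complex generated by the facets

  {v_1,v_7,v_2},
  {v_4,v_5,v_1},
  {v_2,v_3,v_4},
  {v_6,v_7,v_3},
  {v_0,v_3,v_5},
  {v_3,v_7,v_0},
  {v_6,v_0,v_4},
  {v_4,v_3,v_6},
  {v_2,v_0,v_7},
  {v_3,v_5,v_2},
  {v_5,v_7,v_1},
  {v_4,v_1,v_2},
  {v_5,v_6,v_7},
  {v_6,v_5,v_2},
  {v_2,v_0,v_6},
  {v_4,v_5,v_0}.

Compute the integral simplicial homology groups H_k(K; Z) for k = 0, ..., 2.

H_0 ≅ Z,  H_1 ≅ Z^2,  H_2 ≅ Z.

We work with the vertex ordering v_0 < v_1 < v_2 < v_3 < v_4 < v_5 < v_6 < v_7. The simplices of K, each written with vertices in increasing order, are:

  0-simplices (8): [v_0], [v_1], [v_2], [v_3], [v_4], [v_5], [v_6], [v_7]
  1-simplices (24): (24 of them)
  2-simplices (16): (16 of them)

giving chain groups C_0 ≅ Z^8, C_1 ≅ Z^24, C_2 ≅ Z^16.

The boundary map ∂_1: C_1 → C_0 is given by ∂[p,q] = [q] − [p].
As a 8×24 matrix over Z this has rank 7, with invariant factors (1,1,1,1,1,1,1).

The boundary map ∂_2: C_2 → C_1 maps a triangle to the signed sum of its edges. For instance
  ∂[v_0,v_2,v_6] = [v_2,v_6] − [v_0,v_6] + [v_0,v_2],
  ∂[v_1,v_4,v_5] = [v_4,v_5] − [v_1,v_5] + [v_1,v_4].
This gives a 24×16 integer matrix of rank 15; reducing to Smith normal form yields diagonal entries (1,1,1,1,1,1,1,1,1,1,1,1,1,1,1).

Reading off H_k = ker ∂_k / im ∂_{k+1}:

  H_0: rank C_0 − rank ∂_1 = 8 − 7 = 1, and the invariant factors of ∂_1 are all 1, so H_0 = Z.
  H_1: rank ker ∂_1 − rank ∂_2 = (24 − 7) − 15 = 2, and the invariant factors of ∂_2 are all 1, so H_1 = Z^2.
  H_2: rank ker ∂_2 − rank ∂_3 = (16 − 15) − 0 = 1, and there is no ∂_3, so H_2 = Z.

(K is a triangulation of the torus T^2.)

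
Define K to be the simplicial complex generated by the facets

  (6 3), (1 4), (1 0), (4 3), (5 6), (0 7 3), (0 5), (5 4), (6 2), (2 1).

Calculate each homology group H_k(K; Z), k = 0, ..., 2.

Order the vertices as 0 < 1 < 2 < 3 < 4 < 5 < 6 < 7. Listing each simplex with vertices in this order, K has dimension 2 with simplices:

  0-simplices (8): [0], [1], [2], [3], [4], [5], [6], [7]
  1-simplices (12): [0,1], [0,3], [0,5], [0,7], [1,2], [1,4], [2,6], [3,4], [3,6], [3,7], [4,5], [5,6]
  2-simplices (1): [0,3,7]

so the chain groups are C_0 ≅ Z^8, C_1 ≅ Z^12, C_2 ≅ Z^1.

∂_1: C_1 → C_0 maps an edge to its endpoints' difference, ∂[p,q] = q − p.
The 8×12 boundary matrix has rank 7 and Smith normal form diag(1,1,1,1,1,1,1).

The boundary map ∂_2: C_2 → C_1 acts by ∂[p,q,r] = [q,r] − [p,r] + [p,q]. For instance
  ∂[0,3,7] = [3,7] − [0,7] + [0,3].
The 12×1 boundary matrix has rank 1 and Smith normal form diag(1).

Reading off H_k = ker ∂_k / im ∂_{k+1}:

  H_0: rank C_0 − rank ∂_1 = 8 − 7 = 1, and the invariant factors of ∂_1 are all 1, so H_0 ≅ Z.
  H_1: rank ker ∂_1 − rank ∂_2 = (12 − 7) − 1 = 4, and the invariant factors of ∂_2 are all 1, so H_1 ≅ Z^4.
  H_2: rank ker ∂_2 − rank ∂_3 = (1 − 1) − 0 = 0, and there is no ∂_3, so H_2 ≅ 0.

H_0 ≅ Z,  H_1 ≅ Z^4,  H_2 = 0.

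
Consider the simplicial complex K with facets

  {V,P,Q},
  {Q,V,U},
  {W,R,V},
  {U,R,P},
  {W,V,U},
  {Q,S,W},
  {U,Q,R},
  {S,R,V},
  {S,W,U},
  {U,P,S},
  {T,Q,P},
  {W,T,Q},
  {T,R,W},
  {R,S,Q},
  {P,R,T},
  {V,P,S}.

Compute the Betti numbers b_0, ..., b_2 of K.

b_0 = 1, b_1 = 2, b_2 = 1.

We work with the vertex ordering P < Q < R < S < T < U < V < W. The simplices of K, each written with vertices in increasing order, are:

  0-simplices (8): P, Q, R, S, T, U, V, W
  1-simplices (24): PQ, PR, PS, PT, PU, PV, QR, QS, QT, QU, QV, QW, RS, RT, RU, RV, RW, SU, SV, SW, TW, UV, UW, VW
  2-simplices (16): PQT, PQV, PRT, PRU, PSU, PSV, QRS, QRU, QSW, QTW, QUV, RSV, RTW, RVW, SUW, UVW

so the chain groups are C_0 ≅ Z^8, C_1 ≅ Z^24, C_2 ≅ Z^16.

∂_1: C_1 → C_0 is given by ∂[p,q] = [q] − [p].
The resulting 8×24 matrix has rank 7, and its Smith normal form has invariant factors (1,1,1,1,1,1,1).

Boundary ∂_2: C_2 → C_1 maps a triangle to the signed sum of its edges. For instance
  ∂RTW = TW − RW + RT,
  ∂PRU = RU − PU + PR.
The resulting 24×16 matrix has rank 15, and its Smith normal form has invariant factors (1,1,1,1,1,1,1,1,1,1,1,1,1,1,1).

Reading off H_k = ker ∂_k / im ∂_{k+1}:

  H_0: rank C_0 − rank ∂_1 = 8 − 7 = 1, and the invariant factors of ∂_1 are all 1, so H_0 ≅ Z.
  H_1: rank ker ∂_1 − rank ∂_2 = (24 − 7) − 15 = 2, and the invariant factors of ∂_2 are all 1, so H_1 ≅ Z^2.
  H_2: rank ker ∂_2 − rank ∂_3 = (16 − 15) − 0 = 1, and there is no ∂_3, so H_2 ≅ Z.

As a check, the Euler characteristic is 8 − 24 + 16 = 0, which agrees with 1 − 2 + 1 = 0.

Hence the Betti numbers are b_0 = 1, b_1 = 2, b_2 = 1.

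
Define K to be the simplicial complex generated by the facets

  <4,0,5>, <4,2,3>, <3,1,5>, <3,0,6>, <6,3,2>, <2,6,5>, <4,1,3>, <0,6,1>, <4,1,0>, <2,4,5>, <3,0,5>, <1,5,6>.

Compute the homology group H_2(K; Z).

Order the vertices as 0 < 1 < 2 < 3 < 4 < 5 < 6. Listing each simplex with vertices in this order, K has dimension 2 with simplices:

  0-simplices (7): [0], [1], [2], [3], [4], [5], [6]
  1-simplices (18): [0,1], [0,3], [0,4], [0,5], [0,6], [1,3], [1,4], [1,5], [1,6], [2,3], [2,4], [2,5], [2,6], [3,4], [3,5], [3,6], [4,5], [5,6]
  2-simplices (12): [0,1,4], [0,1,6], [0,3,5], [0,3,6], [0,4,5], [1,3,4], [1,3,5], [1,5,6], [2,3,4], [2,3,6], [2,4,5], [2,5,6]

Hence C_0 ≅ Z^7, C_1 ≅ Z^18, C_2 ≅ Z^12.

Boundary ∂_1: C_1 → C_0 sends each edge [p,q] (with p < q) to q − p.
As a 7×18 matrix over Z this has rank 6, with invariant factors (1,1,1,1,1,1).

∂_2: C_2 → C_1 maps a triangle to the signed sum of its edges. For instance
  ∂[2,4,5] = [4,5] − [2,5] + [2,4],
  ∂[1,5,6] = [5,6] − [1,6] + [1,5].
The 18×12 boundary matrix has rank 12 and Smith normal form diag(1,1,1,1,1,1,1,1,1,1,1,2).

Computing H_k = (kernel of ∂_k) / (image of ∂_{k+1}):

  H_2: rank ker ∂_2 − rank ∂_3 = (12 − 12) − 0 = 0, and there is no ∂_3, so H_2 = 0.

H_2 = 0.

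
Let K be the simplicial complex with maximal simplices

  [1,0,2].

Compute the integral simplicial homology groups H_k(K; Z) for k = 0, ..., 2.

K has 3 vertices, 3 edges, 1 triangle.
rank ∂_0 = 0, rank ∂_1 = 2 ⇒ b_0 = 3 − 0 − 2 = 1; all invariant factors of ∂_1 are 1 so no torsion. So H_0 = Z.
rank ∂_1 = 2, rank ∂_2 = 1 ⇒ b_1 = 3 − 2 − 1 = 0; all invariant factors of ∂_2 are 1 so no torsion. So H_1 = 0.
rank ∂_2 = 1, rank ∂_3 = 0 ⇒ b_2 = 1 − 1 − 0 = 0. So H_2 = 0.

H_0 = Z,  H_1 = 0,  H_2 = 0.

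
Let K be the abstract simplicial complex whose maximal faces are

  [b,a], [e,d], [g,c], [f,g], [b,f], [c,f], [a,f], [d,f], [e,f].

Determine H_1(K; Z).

Take the total order a < b < c < d < e < f < g on the vertex set. Then K (dimension 1) consists of the simplices:

  0-simplices (7): a, b, c, d, e, f, g
  1-simplices (9): ab, af, bf, cf, cg, de, df, ef, fg

giving chain groups C_0 ≅ Z^7, C_1 ≅ Z^9.

∂_1: C_1 → C_0 is given by ∂[p,q] = [q] − [p]. For instance
  ∂fg = g − f.
This gives a 7×9 integer matrix of rank 6; reducing to Smith normal form yields diagonal entries (1,1,1,1,1,1).

Computing H_k = (kernel of ∂_k) / (image of ∂_{k+1}):

  H_1: rank ker ∂_1 − rank ∂_2 = (9 − 6) − 0 = 3, and there is no ∂_2, so H_1 ≅ Z^3.

H_1 = Z^3.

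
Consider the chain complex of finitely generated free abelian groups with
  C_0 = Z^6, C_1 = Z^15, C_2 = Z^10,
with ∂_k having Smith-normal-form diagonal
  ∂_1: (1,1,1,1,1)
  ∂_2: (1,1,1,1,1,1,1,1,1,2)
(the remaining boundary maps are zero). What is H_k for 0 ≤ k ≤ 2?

H_0 = Z,  H_1 = Z/2,  H_2 = 0.

H_0: b_0 = 6 − 0 − 5 = 1; torsion from ∂_1 factors > 1: none. So H_0 = Z.
H_1: b_1 = 15 − 5 − 10 = 0; torsion from ∂_2 factors > 1: [2]. So H_1 = Z/2.
H_2: b_2 = 10 − 10 − 0 = 0; torsion from ∂_3 factors > 1: none. So H_2 = 0.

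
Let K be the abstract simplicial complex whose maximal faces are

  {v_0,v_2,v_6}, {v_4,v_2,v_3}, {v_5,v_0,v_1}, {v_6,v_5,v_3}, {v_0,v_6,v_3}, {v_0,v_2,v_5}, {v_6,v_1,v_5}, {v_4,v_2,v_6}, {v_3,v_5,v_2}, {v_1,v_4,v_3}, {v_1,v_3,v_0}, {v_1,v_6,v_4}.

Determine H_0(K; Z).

H_0 ≅ Z.

K has 7 vertices, 18 edges, 12 triangles.
rank ∂_0 = 0, rank ∂_1 = 6 ⇒ b_0 = 7 − 0 − 6 = 1; all invariant factors of ∂_1 are 1 so no torsion. So H_0 ≅ Z.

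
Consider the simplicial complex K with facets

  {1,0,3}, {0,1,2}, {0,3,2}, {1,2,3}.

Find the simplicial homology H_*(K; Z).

H_0 ≅ Z,  H_1 = 0,  H_2 ≅ Z.

Take the total order 0 < 1 < 2 < 3 on the vertex set. Then K (dimension 2) consists of the simplices:

  0-simplices (4): [0], [1], [2], [3]
  1-simplices (6): [0,1], [0,2], [0,3], [1,2], [1,3], [2,3]
  2-simplices (4): [0,1,2], [0,1,3], [0,2,3], [1,2,3]

giving chain groups C_0 ≅ Z^4, C_1 ≅ Z^6, C_2 ≅ Z^4.

The boundary map ∂_1: C_1 → C_0 is given by ∂[p,q] = [q] − [p]. For instance
  ∂[2,3] = [3] − [2].
The 4×6 boundary matrix has rank 3 and Smith normal form diag(1,1,1).

∂_2: C_2 → C_1 sends each 2-simplex [p,q,r] to [q,r] − [p,r] + [p,q]. For instance
  ∂[1,2,3] = [2,3] − [1,3] + [1,2],
  ∂[0,1,3] = [1,3] − [0,3] + [0,1].
This gives a 6×4 integer matrix of rank 3; reducing to Smith normal form yields diagonal entries (1,1,1).

Now H_k = ker ∂_k / im ∂_{k+1}, so:

  H_0: rank C_0 − rank ∂_1 = 4 − 3 = 1, and the invariant factors of ∂_1 are all 1, so H_0 ≅ Z.
  H_1: rank ker ∂_1 − rank ∂_2 = (6 − 3) − 3 = 0, and the invariant factors of ∂_2 are all 1, so H_1 ≅ 0.
  H_2: rank ker ∂_2 − rank ∂_3 = (4 − 3) − 0 = 1, and there is no ∂_3, so H_2 ≅ Z.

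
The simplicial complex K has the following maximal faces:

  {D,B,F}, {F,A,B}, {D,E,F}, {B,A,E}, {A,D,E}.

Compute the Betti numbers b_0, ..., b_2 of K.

b_0 = 1, b_1 = 1, b_2 = 0.

K has 5 vertices, 10 edges, 5 triangles.
rank ∂_0 = 0, rank ∂_1 = 4 ⇒ b_0 = 5 − 0 − 4 = 1; all invariant factors of ∂_1 are 1 so no torsion. So H_0 = Z.
rank ∂_1 = 4, rank ∂_2 = 5 ⇒ b_1 = 10 − 4 − 5 = 1; all invariant factors of ∂_2 are 1 so no torsion. So H_1 = Z.
rank ∂_2 = 5, rank ∂_3 = 0 ⇒ b_2 = 5 − 5 − 0 = 0. So H_2 = 0.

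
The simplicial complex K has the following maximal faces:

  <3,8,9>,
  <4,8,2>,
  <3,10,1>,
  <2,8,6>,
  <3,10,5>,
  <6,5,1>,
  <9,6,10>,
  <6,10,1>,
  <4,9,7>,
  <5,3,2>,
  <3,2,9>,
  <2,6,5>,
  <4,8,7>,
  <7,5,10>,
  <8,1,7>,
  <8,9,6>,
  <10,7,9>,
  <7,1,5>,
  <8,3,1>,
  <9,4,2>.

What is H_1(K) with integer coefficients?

K has 10 vertices, 30 edges, 20 triangles.
rank ∂_1 = 9, rank ∂_2 = 20 ⇒ b_1 = 30 − 9 − 20 = 1; ∂_2 has invariant factor(s) [2] giving torsion. So H_1 ≅ Z ⊕ Z/2.

H_1 ≅ Z ⊕ Z/2.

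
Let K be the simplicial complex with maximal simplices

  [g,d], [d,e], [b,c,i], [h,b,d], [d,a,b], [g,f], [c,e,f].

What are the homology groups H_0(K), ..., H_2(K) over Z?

Fix the vertex order a < b < c < d < e < f < g < h < i and write every simplex with vertices in increasing order. Then dim K = 2 and the simplices of K are:

  0-simplices (9): a, b, c, d, e, f, g, h, i
  1-simplices (14): ab, ad, bc, bd, bh, bi, ce, cf, ci, de, dg, dh, ef, fg
  2-simplices (4): abd, bci, bdh, cef

so the chain groups are C_0 ≅ Z^9, C_1 ≅ Z^14, C_2 ≅ Z^4.

∂_1: C_1 → C_0 is given by ∂[p,q] = [q] − [p]. For instance
  ∂de = e − d.
The resulting 9×14 matrix has rank 8, and its Smith normal form has invariant factors (1,1,1,1,1,1,1,1).

∂_2: C_2 → C_1 maps a triangle to the signed sum of its edges. For instance
  ∂bdh = dh − bh + bd,
  ∂bci = ci − bi + bc.
The 14×4 boundary matrix has rank 4 and Smith normal form diag(1,1,1,1).

Computing H_k = (kernel of ∂_k) / (image of ∂_{k+1}):

  H_0: rank C_0 − rank ∂_1 = 9 − 8 = 1, and the invariant factors of ∂_1 are all 1, so H_0 ≅ Z.
  H_1: rank ker ∂_1 − rank ∂_2 = (14 − 8) − 4 = 2, and the invariant factors of ∂_2 are all 1, so H_1 ≅ Z^2.
  H_2: rank ker ∂_2 − rank ∂_3 = (4 − 4) − 0 = 0, and there is no ∂_3, so H_2 ≅ 0.

As a check, the Euler characteristic is 9 − 14 + 4 = -1, which agrees with 1 − 2 + 0 = -1.

H_0 ≅ Z,  H_1 ≅ Z^2,  H_2 = 0.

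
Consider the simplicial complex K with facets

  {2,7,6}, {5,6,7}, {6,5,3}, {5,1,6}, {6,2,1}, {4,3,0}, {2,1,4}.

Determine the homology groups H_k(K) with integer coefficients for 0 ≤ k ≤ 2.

Order the vertices as 0 < 1 < 2 < 3 < 4 < 5 < 6 < 7. Listing each simplex with vertices in this order, K has dimension 2 with simplices:

  0-simplices (8): [0], [1], [2], [3], [4], [5], [6], [7]
  1-simplices (15): [0,3], [0,4], [1,2], [1,4], [1,5], [1,6], [2,4], [2,6], [2,7], [3,4], [3,5], [3,6], [5,6], [5,7], [6,7]
  2-simplices (7): [0,3,4], [1,2,4], [1,2,6], [1,5,6], [2,6,7], [3,5,6], [5,6,7]

giving chain groups C_0 ≅ Z^8, C_1 ≅ Z^15, C_2 ≅ Z^7.

Boundary ∂_1: C_1 → C_0 maps an edge to its endpoints' difference, ∂[p,q] = q − p.
The resulting 8×15 matrix has rank 7, and its Smith normal form has invariant factors (1,1,1,1,1,1,1).

The boundary map ∂_2: C_2 → C_1 sends each 2-simplex [p,q,r] to [q,r] − [p,r] + [p,q]. For instance
  ∂[0,3,4] = [3,4] − [0,4] + [0,3],
  ∂[1,5,6] = [5,6] − [1,6] + [1,5].
This gives a 15×7 integer matrix of rank 7; reducing to Smith normal form yields diagonal entries (1,1,1,1,1,1,1).

Now H_k = ker ∂_k / im ∂_{k+1}, so:

  H_0: rank C_0 − rank ∂_1 = 8 − 7 = 1, and the invariant factors of ∂_1 are all 1, so H_0 = Z.
  H_1: rank ker ∂_1 − rank ∂_2 = (15 − 7) − 7 = 1, and the invariant factors of ∂_2 are all 1, so H_1 = Z.
  H_2: rank ker ∂_2 − rank ∂_3 = (7 − 7) − 0 = 0, and there is no ∂_3, so H_2 = 0.

H_0 ≅ Z,  H_1 ≅ Z,  H_2 = 0.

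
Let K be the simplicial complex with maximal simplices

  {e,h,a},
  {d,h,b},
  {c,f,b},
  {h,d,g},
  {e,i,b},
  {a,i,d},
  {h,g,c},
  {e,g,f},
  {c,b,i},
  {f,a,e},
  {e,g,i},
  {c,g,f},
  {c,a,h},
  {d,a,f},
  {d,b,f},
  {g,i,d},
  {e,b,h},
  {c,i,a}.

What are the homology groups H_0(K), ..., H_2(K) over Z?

K has 9 vertices, 27 edges, 18 triangles.
rank ∂_0 = 0, rank ∂_1 = 8 ⇒ b_0 = 9 − 0 − 8 = 1; all invariant factors of ∂_1 are 1 so no torsion. So H_0 = Z.
rank ∂_1 = 8, rank ∂_2 = 17 ⇒ b_1 = 27 − 8 − 17 = 2; all invariant factors of ∂_2 are 1 so no torsion. So H_1 = Z^2.
rank ∂_2 = 17, rank ∂_3 = 0 ⇒ b_2 = 18 − 17 − 0 = 1. So H_2 = Z.

H_0 = Z,  H_1 = Z^2,  H_2 = Z.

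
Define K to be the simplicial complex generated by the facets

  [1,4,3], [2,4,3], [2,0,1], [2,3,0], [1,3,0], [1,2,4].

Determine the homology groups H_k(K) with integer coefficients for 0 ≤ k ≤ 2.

Fix the vertex order 0 < 1 < 2 < 3 < 4 and write every simplex with vertices in increasing order. Then dim K = 2 and the simplices of K are:

  0-simplices (5): [0], [1], [2], [3], [4]
  1-simplices (9): [0,1], [0,2], [0,3], [1,2], [1,3], [1,4], [2,3], [2,4], [3,4]
  2-simplices (6): [0,1,2], [0,1,3], [0,2,3], [1,2,4], [1,3,4], [2,3,4]

so the chain groups are C_0 ≅ Z^5, C_1 ≅ Z^9, C_2 ≅ Z^6.

Boundary ∂_1: C_1 → C_0 maps an edge to its endpoints' difference, ∂[p,q] = q − p. For instance
  ∂[1,3] = [3] − [1].
The resulting 5×9 matrix has rank 4, and its Smith normal form has invariant factors (1,1,1,1).

∂_2: C_2 → C_1 sends each 2-simplex [p,q,r] to [q,r] − [p,r] + [p,q]. For instance
  ∂[1,3,4] = [3,4] − [1,4] + [1,3],
  ∂[1,2,4] = [2,4] − [1,4] + [1,2].
This gives a 9×6 integer matrix of rank 5; reducing to Smith normal form yields diagonal entries (1,1,1,1,1).

Computing H_k = (kernel of ∂_k) / (image of ∂_{k+1}):

  H_0: rank C_0 − rank ∂_1 = 5 − 4 = 1, and the invariant factors of ∂_1 are all 1, so H_0 ≅ Z.
  H_1: rank ker ∂_1 − rank ∂_2 = (9 − 4) − 5 = 0, and the invariant factors of ∂_2 are all 1, so H_1 ≅ 0.
  H_2: rank ker ∂_2 − rank ∂_3 = (6 − 5) − 0 = 1, and there is no ∂_3, so H_2 ≅ Z.

As a check, the Euler characteristic is 5 − 9 + 6 = 2, which agrees with 1 − 0 + 1 = 2.

H_0 = Z,  H_1 = 0,  H_2 = Z.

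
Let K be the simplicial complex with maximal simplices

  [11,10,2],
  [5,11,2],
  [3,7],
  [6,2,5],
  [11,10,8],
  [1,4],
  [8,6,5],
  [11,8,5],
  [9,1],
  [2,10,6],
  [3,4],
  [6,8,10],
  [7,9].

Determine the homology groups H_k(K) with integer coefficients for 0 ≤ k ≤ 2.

K has 11 vertices, 17 edges, 8 triangles.
rank ∂_0 = 0, rank ∂_1 = 9 ⇒ b_0 = 11 − 0 − 9 = 2; all invariant factors of ∂_1 are 1 so no torsion. So H_0 ≅ Z^2.
rank ∂_1 = 9, rank ∂_2 = 7 ⇒ b_1 = 17 − 9 − 7 = 1; all invariant factors of ∂_2 are 1 so no torsion. So H_1 ≅ Z.
rank ∂_2 = 7, rank ∂_3 = 0 ⇒ b_2 = 8 − 7 − 0 = 1. So H_2 ≅ Z.

H_0 ≅ Z^2,  H_1 ≅ Z,  H_2 ≅ Z.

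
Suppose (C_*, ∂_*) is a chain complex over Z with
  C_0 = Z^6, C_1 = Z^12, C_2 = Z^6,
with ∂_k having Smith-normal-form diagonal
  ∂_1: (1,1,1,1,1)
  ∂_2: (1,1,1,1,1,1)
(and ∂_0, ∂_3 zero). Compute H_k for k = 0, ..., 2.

H_0 = Z,  H_1 = Z,  H_2 = 0.

H_0: b_0 = 6 − 0 − 5 = 1; torsion from ∂_1 factors > 1: none. So H_0 = Z.
H_1: b_1 = 12 − 5 − 6 = 1; torsion from ∂_2 factors > 1: none. So H_1 = Z.
H_2: b_2 = 6 − 6 − 0 = 0; torsion from ∂_3 factors > 1: none. So H_2 = 0.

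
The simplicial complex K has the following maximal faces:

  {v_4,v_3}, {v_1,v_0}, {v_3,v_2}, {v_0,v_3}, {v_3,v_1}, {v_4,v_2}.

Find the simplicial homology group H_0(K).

H_0 ≅ Z.

Take the total order v_0 < v_1 < v_2 < v_3 < v_4 on the vertex set. Then K (dimension 1) consists of the simplices:

  0-simplices (5): [v_0], [v_1], [v_2], [v_3], [v_4]
  1-simplices (6): [v_0,v_1], [v_0,v_3], [v_1,v_3], [v_2,v_3], [v_2,v_4], [v_3,v_4]

giving chain groups C_0 ≅ Z^5, C_1 ≅ Z^6.

The boundary map ∂_1: C_1 → C_0 maps an edge to its endpoints' difference, ∂[p,q] = q − p.
As a 5×6 matrix over Z this has rank 4, with invariant factors (1,1,1,1).

Reading off H_k = ker ∂_k / im ∂_{k+1}:

  H_0: rank C_0 − rank ∂_1 = 5 − 4 = 1, and the invariant factors of ∂_1 are all 1, so H_0 = Z.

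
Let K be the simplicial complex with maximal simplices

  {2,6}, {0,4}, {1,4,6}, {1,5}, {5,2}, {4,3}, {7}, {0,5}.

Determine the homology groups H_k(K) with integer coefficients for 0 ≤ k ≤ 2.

H_0 ≅ Z^2,  H_1 ≅ Z^2,  H_2 = 0.

Take the total order 0 < 1 < 2 < 3 < 4 < 5 < 6 < 7 on the vertex set. Then K (dimension 2) consists of the simplices:

  0-simplices (8): [0], [1], [2], [3], [4], [5], [6], [7]
  1-simplices (9): [0,4], [0,5], [1,4], [1,5], [1,6], [2,5], [2,6], [3,4], [4,6]
  2-simplices (1): [1,4,6]

giving chain groups C_0 ≅ Z^8, C_1 ≅ Z^9, C_2 ≅ Z^1.

Boundary ∂_1: C_1 → C_0 sends each edge [p,q] (with p < q) to q − p.
As a 8×9 matrix over Z this has rank 6, with invariant factors (1,1,1,1,1,1).

Boundary ∂_2: C_2 → C_1 acts by ∂[p,q,r] = [q,r] − [p,r] + [p,q]. For instance
  ∂[1,4,6] = [4,6] − [1,6] + [1,4].
This gives a 9×1 integer matrix of rank 1; reducing to Smith normal form yields diagonal entries (1).

Now H_k = ker ∂_k / im ∂_{k+1}, so:

  H_0: rank C_0 − rank ∂_1 = 8 − 6 = 2, and the invariant factors of ∂_1 are all 1, so H_0 = Z^2.
  H_1: rank ker ∂_1 − rank ∂_2 = (9 − 6) − 1 = 2, and the invariant factors of ∂_2 are all 1, so H_1 = Z^2.
  H_2: rank ker ∂_2 − rank ∂_3 = (1 − 1) − 0 = 0, and there is no ∂_3, so H_2 = 0.

As a check, the Euler characteristic is 8 − 9 + 1 = 0, which agrees with 2 − 2 + 0 = 0.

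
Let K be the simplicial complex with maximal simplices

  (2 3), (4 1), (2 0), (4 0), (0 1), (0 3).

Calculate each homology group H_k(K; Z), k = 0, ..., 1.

K has 5 vertices, 6 edges.
rank ∂_0 = 0, rank ∂_1 = 4 ⇒ b_0 = 5 − 0 − 4 = 1; all invariant factors of ∂_1 are 1 so no torsion. So H_0 = Z.
rank ∂_1 = 4, rank ∂_2 = 0 ⇒ b_1 = 6 − 4 − 0 = 2. So H_1 = Z^2.

H_0 = Z,  H_1 = Z^2.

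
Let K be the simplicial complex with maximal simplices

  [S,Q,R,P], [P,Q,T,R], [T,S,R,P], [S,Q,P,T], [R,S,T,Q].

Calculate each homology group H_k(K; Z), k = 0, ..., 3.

Fix the vertex order P < Q < R < S < T and write every simplex with vertices in increasing order. Then dim K = 3 and the simplices of K are:

  0-simplices (5): P, Q, R, S, T
  1-simplices (10): PQ, PR, PS, PT, QR, QS, QT, RS, RT, ST
  2-simplices (10): PQR, PQS, PQT, PRS, PRT, PST, QRS, QRT, QST, RST
  3-simplices (5): PQRS, PQRT, PQST, PRST, QRST

giving chain groups C_0 ≅ Z^5, C_1 ≅ Z^10, C_2 ≅ Z^10, C_3 ≅ Z^5.

The boundary map ∂_1: C_1 → C_0 sends each edge [p,q] (with p < q) to q − p.
This gives a 5×10 integer matrix of rank 4; reducing to Smith normal form yields diagonal entries (1,1,1,1).

The boundary map ∂_2: C_2 → C_1 maps a triangle to the signed sum of its edges. For instance
  ∂PST = ST − PT + PS,
  ∂PQR = QR − PR + PQ.
The resulting 10×10 matrix has rank 6, and its Smith normal form has invariant factors (1,1,1,1,1,1).

Boundary ∂_3: C_3 → C_2 sends each 3-simplex σ to the alternating sum Σ_i (−1)^i (σ with its i-th vertex removed). For instance
  ∂QRST = RST − QST + QRT − QRS,
  ∂PQRT = QRT − PRT + PQT − PQR.
This gives a 10×5 integer matrix of rank 4; reducing to Smith normal form yields diagonal entries (1,1,1,1).

Reading off H_k = ker ∂_k / im ∂_{k+1}:

  H_0: rank C_0 − rank ∂_1 = 5 − 4 = 1, and the invariant factors of ∂_1 are all 1, so H_0 ≅ Z.
  H_1: rank ker ∂_1 − rank ∂_2 = (10 − 4) − 6 = 0, and the invariant factors of ∂_2 are all 1, so H_1 ≅ 0.
  H_2: rank ker ∂_2 − rank ∂_3 = (10 − 6) − 4 = 0, and the invariant factors of ∂_3 are all 1, so H_2 ≅ 0.
  H_3: rank ker ∂_3 − rank ∂_4 = (5 − 4) − 0 = 1, and there is no ∂_4, so H_3 ≅ Z.

As a check, the Euler characteristic is 5 − 10 + 10 − 5 = 0, which agrees with 1 − 0 + 0 − 1 = 0.

H_0 ≅ Z,  H_1 = 0,  H_2 = 0,  H_3 ≅ Z.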